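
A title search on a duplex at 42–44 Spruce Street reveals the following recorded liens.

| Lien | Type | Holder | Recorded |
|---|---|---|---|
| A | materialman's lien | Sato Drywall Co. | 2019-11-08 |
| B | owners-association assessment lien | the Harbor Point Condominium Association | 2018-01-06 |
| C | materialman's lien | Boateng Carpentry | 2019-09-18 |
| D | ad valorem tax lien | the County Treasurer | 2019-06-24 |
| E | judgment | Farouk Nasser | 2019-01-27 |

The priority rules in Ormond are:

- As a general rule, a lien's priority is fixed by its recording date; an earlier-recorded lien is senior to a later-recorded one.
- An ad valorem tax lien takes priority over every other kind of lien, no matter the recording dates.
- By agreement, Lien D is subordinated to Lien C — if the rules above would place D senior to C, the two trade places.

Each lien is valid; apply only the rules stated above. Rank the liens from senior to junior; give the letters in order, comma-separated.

As an ad valorem tax lien, D is senior to every other lien.
Ordering the rest by effective date: B (2018-01-06), E (2019-01-27), C (2019-09-18), A (2019-11-08).
Because D would otherwise rank above C, the subordination swaps them.

C, B, E, D, A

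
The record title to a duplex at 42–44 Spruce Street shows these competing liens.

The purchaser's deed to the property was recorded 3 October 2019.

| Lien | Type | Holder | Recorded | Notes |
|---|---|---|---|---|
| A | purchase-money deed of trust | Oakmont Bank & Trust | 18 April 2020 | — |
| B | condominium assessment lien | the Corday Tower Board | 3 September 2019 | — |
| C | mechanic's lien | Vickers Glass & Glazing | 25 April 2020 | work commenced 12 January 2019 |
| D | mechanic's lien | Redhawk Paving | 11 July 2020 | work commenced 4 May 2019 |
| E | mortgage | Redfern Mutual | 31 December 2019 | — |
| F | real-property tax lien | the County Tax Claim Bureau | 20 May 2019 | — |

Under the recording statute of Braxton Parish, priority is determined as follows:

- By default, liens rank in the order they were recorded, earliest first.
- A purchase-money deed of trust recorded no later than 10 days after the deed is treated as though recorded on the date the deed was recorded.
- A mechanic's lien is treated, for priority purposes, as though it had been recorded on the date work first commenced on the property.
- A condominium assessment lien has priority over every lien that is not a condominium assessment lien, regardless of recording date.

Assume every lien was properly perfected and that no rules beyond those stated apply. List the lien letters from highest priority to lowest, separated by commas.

B, C, D, F, E, A

Effective dates after the stated exceptions: A was recorded 198 days after the deed — beyond 10 days — so no relation-back applies; C's effective date is 12 January 2019, when work began; D's effective date is 4 May 2019, when work began.
As a condominium assessment lien, B is senior to every other lien.
Remaining liens by effective date: C (12 January 2019), D (4 May 2019), F (20 May 2019), E (31 December 2019), A (18 April 2020).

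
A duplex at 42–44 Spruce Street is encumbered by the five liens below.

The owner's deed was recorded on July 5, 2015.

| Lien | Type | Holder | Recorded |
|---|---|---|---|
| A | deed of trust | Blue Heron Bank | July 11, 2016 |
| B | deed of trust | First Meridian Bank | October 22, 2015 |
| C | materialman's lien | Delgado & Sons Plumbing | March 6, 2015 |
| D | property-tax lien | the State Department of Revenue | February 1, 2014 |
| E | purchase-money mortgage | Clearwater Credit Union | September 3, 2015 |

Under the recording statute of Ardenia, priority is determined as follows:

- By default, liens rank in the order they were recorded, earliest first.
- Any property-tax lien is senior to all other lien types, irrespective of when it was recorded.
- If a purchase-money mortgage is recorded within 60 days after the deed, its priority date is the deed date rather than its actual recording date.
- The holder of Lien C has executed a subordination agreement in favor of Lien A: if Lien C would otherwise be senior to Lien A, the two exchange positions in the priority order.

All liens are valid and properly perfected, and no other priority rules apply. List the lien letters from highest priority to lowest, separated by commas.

D, A, E, B, C

Effective dates after the stated exceptions: E relates back to the deed date July 5, 2015.
D is a property-tax lien, so it outranks all other liens regardless of date.
Remaining liens by effective date: C (March 6, 2015), E (July 5, 2015), B (October 22, 2015), A (July 11, 2016).
C is senior to A before the subordination, so the two trade places.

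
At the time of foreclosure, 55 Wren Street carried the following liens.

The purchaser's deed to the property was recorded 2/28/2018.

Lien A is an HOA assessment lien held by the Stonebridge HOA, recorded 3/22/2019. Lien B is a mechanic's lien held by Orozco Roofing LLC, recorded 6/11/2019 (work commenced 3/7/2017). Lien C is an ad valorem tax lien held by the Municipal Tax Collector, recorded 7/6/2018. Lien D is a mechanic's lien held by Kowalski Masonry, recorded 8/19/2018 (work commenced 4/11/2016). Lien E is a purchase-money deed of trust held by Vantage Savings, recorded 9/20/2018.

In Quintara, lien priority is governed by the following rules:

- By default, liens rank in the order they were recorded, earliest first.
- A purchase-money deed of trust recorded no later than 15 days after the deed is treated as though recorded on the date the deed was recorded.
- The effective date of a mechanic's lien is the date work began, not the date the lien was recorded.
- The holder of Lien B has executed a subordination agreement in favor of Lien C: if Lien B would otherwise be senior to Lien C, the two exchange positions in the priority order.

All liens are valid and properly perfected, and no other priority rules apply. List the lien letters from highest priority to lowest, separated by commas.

D, C, B, E, A

Effective dates: B relates back to 3/7/2017 (work commenced); D relates back to 4/11/2016 (work commenced); E was recorded 204 days after the deed, outside the 15-day window, so it keeps its recording date.
By effective date, earliest first: D (4/11/2016), B (3/7/2017), C (7/6/2018), E (9/20/2018), A (3/22/2019).
B would otherwise be senior to C, so under the subordination agreement B and C exchange positions.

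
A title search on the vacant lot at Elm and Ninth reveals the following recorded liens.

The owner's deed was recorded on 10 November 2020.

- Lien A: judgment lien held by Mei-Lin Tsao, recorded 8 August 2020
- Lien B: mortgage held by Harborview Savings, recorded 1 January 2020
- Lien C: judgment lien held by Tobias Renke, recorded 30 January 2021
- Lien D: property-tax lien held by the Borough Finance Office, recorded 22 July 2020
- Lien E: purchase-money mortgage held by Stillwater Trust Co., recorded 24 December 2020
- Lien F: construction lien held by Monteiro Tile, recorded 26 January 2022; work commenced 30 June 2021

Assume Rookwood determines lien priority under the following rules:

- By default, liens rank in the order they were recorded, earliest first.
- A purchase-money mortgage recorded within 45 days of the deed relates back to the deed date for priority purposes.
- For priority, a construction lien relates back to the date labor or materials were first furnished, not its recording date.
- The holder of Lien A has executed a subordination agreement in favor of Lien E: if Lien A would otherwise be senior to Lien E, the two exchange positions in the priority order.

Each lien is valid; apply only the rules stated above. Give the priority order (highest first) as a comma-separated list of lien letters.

B, D, E, A, C, F

Adjusting effective dates: E's effective date is the deed date, 10 November 2020; F's effective date is 30 June 2021, when work began.
Sorted by effective date: B (1 January 2020), D (22 July 2020), A (8 August 2020), E (10 November 2020), C (30 January 2021), F (30 June 2021).
A would otherwise be senior to E, so under the subordination agreement A and E exchange positions.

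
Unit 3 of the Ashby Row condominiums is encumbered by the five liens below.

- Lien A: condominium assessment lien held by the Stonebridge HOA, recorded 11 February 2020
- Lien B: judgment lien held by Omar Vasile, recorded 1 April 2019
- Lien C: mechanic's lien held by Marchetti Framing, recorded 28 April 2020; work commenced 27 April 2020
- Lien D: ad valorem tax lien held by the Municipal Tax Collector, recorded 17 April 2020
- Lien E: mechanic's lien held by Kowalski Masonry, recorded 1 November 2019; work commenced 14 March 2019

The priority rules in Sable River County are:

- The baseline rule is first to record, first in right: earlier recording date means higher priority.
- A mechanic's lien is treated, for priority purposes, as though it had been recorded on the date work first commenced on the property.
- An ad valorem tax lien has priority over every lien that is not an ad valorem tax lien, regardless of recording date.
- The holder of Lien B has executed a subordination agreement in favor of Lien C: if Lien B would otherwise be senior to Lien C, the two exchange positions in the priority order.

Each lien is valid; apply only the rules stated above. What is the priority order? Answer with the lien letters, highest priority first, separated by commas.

First, effective dates: C relates back to 27 April 2020 (work commenced); E's effective date is 14 March 2019, when work began.
D is an ad valorem tax lien and takes priority over every other lien.
Among the remaining liens, by effective date: E (14 March 2019), B (1 April 2019), A (11 February 2020), C (27 April 2020).
Because B would otherwise rank above C, the subordination swaps them.

D, E, C, A, B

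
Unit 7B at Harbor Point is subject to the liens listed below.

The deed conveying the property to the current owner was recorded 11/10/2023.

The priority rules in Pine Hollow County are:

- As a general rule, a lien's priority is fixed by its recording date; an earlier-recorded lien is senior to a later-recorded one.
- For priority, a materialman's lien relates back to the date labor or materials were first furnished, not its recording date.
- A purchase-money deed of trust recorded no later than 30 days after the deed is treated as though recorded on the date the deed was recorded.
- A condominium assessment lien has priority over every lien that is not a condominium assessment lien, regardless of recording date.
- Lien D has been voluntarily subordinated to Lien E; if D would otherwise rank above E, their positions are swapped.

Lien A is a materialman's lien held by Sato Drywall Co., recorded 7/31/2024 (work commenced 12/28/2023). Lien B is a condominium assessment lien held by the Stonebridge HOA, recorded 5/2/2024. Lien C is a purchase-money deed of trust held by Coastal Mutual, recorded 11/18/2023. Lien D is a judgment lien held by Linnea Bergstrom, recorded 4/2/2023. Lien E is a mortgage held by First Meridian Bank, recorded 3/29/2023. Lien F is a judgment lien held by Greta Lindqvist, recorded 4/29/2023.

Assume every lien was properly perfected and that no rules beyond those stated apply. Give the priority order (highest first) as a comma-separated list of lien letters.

Effective dates: A relates back to 12/28/2023 (work commenced); C relates back to the deed date 11/10/2023.
B is a condominium assessment lien, so it outranks all other liens regardless of date.
The other liens, earliest effective date first: E (3/29/2023), D (4/2/2023), F (4/29/2023), C (11/10/2023), A (12/28/2023).
D already ranks below E; the subordination has no effect.

B, E, D, F, C, A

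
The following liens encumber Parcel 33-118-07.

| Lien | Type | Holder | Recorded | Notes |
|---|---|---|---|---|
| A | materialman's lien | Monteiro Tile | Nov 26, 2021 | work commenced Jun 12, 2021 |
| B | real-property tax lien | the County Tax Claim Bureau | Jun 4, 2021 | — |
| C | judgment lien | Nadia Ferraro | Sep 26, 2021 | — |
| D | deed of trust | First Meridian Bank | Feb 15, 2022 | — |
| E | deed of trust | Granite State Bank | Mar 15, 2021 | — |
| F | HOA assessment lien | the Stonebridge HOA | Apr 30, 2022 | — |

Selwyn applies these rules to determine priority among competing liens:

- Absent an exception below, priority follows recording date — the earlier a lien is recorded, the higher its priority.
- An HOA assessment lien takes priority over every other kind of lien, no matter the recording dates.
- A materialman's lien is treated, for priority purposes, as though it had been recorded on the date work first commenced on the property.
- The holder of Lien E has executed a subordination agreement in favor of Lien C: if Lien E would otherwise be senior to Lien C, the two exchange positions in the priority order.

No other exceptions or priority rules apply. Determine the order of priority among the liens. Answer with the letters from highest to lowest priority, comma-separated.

F, C, B, A, E, D

First, effective dates: A relates back to Jun 12, 2021 (work commenced).
F, as an HOA assessment lien, has superpriority and ranks first.
The other liens, earliest effective date first: E (Mar 15, 2021), B (Jun 4, 2021), A (Jun 12, 2021), C (Sep 26, 2021), D (Feb 15, 2022).
E is senior to C before the subordination, so the two trade places.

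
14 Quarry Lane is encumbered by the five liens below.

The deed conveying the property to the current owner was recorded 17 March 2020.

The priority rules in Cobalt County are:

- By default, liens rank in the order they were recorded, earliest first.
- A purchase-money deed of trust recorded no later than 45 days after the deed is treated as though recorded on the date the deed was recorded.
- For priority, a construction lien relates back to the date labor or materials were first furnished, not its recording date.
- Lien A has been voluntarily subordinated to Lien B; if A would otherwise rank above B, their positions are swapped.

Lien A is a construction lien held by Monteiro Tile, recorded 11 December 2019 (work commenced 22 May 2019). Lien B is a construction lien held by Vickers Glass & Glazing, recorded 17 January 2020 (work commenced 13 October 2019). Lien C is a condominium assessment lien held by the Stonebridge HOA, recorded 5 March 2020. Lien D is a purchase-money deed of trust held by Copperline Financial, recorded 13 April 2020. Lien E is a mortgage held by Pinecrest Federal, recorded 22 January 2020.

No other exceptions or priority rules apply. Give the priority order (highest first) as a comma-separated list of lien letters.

B, A, E, C, D

Effective dates after the stated exceptions: A is treated as recorded 22 May 2019, the work-commencement date; B is treated as recorded 13 October 2019, the work-commencement date; D's effective date is the deed date, 17 March 2020.
By effective date, earliest first: A (22 May 2019), B (13 October 2019), E (22 January 2020), C (5 March 2020), D (17 March 2020).
Because A would otherwise rank above B, the subordination swaps them.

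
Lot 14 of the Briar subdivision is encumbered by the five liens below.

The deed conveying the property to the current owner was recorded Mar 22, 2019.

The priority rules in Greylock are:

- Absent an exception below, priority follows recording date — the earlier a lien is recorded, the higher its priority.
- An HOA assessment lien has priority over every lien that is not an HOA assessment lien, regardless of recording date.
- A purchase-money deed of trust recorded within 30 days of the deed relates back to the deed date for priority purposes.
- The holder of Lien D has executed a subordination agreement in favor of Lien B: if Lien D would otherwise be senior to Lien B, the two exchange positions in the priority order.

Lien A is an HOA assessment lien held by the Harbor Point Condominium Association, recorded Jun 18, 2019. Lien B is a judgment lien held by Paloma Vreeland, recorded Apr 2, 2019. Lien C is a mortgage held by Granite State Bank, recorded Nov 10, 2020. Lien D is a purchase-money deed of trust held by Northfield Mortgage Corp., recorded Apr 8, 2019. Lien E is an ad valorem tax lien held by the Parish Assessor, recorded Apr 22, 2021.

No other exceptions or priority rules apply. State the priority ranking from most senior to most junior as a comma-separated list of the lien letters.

A, B, D, C, E

Effective dates after the stated exceptions: D was recorded within the 30-day window, so its effective date is the deed date Mar 22, 2019.
A is an HOA assessment lien, so it outranks all other liens regardless of date.
Remaining liens by effective date: D (Mar 22, 2019), B (Apr 2, 2019), C (Nov 10, 2020), E (Apr 22, 2021).
D is senior to B before the subordination, so the two trade places.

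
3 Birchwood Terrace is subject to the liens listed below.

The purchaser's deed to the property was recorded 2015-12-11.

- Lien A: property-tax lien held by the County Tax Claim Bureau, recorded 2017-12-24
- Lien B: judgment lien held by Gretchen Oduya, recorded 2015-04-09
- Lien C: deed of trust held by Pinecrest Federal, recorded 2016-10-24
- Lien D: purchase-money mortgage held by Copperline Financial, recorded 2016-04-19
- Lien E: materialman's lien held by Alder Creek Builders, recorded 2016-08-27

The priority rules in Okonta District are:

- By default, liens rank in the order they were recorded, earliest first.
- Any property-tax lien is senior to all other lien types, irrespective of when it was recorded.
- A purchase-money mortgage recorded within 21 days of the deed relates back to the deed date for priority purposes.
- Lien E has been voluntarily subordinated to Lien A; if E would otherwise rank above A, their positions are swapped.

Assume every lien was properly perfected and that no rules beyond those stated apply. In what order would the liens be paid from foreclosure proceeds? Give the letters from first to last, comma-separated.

Effective dates after the stated exceptions: D was recorded 130 days after the deed, outside the 21-day window, so it keeps its recording date.
As a property-tax lien, A is senior to every other lien.
Ordering the rest by effective date: B (2015-04-09), D (2016-04-19), E (2016-08-27), C (2016-10-24).
Since E is not senior to A, the subordination leaves the order unchanged.

A, B, D, E, C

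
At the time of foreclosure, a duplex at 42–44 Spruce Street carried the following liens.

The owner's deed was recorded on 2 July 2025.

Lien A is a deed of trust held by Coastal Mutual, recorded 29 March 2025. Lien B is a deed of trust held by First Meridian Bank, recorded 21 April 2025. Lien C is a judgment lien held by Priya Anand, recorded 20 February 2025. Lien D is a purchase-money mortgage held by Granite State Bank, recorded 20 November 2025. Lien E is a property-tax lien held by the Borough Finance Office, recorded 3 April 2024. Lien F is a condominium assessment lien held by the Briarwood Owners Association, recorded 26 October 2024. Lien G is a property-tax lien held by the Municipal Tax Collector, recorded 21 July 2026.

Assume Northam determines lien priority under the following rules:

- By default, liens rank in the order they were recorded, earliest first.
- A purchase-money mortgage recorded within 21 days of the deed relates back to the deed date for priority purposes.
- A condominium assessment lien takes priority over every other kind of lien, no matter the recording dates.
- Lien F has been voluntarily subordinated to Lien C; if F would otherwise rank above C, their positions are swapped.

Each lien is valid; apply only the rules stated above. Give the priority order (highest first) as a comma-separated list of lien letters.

Effective dates: D missed the 21-day window (141 days after the deed), so its recording date stands.
F is a condominium assessment lien and takes priority over every other lien.
Among the remaining liens, by effective date: E (3 April 2024), C (20 February 2025), A (29 March 2025), B (21 April 2025), D (20 November 2025), G (21 July 2026).
F would otherwise be senior to C, so under the subordination agreement F and C exchange positions.

C, E, F, A, B, D, G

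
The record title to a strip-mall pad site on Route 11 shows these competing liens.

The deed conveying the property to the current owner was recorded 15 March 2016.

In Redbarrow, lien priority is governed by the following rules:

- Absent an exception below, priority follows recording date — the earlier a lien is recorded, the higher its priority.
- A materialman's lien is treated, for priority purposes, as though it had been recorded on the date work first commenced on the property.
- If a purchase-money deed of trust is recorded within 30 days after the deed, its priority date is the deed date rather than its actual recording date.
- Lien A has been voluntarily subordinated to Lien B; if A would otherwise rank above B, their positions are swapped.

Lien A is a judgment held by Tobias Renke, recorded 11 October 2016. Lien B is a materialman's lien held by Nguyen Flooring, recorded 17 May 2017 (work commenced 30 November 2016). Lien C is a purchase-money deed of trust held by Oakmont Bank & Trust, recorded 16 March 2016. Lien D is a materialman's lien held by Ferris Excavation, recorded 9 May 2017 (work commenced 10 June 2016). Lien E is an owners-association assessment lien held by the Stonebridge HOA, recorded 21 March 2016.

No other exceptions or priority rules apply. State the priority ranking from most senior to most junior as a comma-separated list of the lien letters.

C, E, D, B, A

Adjusting effective dates: B is treated as recorded 30 November 2016, the work-commencement date; C relates back to the deed date 15 March 2016; D is treated as recorded 10 June 2016, the work-commencement date.
By effective date: C (15 March 2016), E (21 March 2016), D (10 June 2016), A (11 October 2016), B (30 November 2016).
Because A would otherwise rank above B, the subordination swaps them.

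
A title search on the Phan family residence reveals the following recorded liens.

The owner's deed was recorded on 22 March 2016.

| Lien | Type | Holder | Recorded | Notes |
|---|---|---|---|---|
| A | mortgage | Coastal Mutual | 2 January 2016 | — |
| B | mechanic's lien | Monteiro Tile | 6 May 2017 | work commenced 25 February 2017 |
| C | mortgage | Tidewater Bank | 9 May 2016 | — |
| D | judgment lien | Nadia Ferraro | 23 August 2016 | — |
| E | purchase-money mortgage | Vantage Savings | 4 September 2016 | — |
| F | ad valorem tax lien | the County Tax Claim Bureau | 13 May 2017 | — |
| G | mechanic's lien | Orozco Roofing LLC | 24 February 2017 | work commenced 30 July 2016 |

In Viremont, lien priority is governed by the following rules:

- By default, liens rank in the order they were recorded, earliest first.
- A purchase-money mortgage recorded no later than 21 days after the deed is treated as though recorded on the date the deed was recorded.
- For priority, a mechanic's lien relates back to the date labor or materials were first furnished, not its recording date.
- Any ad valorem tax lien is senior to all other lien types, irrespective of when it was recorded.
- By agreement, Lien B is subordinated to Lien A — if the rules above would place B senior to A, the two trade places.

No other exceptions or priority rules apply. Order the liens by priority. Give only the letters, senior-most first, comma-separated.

Effective dates: B relates back to 25 February 2017 (work commenced); E was recorded 166 days after the deed, outside the 21-day window, so it keeps its recording date; G relates back to 30 July 2016 (work commenced).
F, as an ad valorem tax lien, has superpriority and ranks first.
Ordering the rest by effective date: A (2 January 2016), C (9 May 2016), G (30 July 2016), D (23 August 2016), E (4 September 2016), B (25 February 2017).
Since B is not senior to A, the subordination leaves the order unchanged.

F, A, C, G, D, E, B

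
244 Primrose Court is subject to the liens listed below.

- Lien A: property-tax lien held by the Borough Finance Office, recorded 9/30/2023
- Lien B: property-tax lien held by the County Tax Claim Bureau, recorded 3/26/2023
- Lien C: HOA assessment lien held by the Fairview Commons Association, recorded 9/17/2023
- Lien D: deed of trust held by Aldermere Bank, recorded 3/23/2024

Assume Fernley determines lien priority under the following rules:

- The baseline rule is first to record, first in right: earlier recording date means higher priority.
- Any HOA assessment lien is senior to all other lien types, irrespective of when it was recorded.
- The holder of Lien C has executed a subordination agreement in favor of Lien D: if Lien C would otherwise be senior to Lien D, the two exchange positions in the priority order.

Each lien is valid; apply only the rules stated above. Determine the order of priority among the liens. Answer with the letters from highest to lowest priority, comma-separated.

As an HOA assessment lien, C is senior to every other lien.
The other liens, earliest effective date first: B (3/26/2023), A (9/30/2023), D (3/23/2024).
Because C would otherwise rank above D, the subordination swaps them.

D, B, A, C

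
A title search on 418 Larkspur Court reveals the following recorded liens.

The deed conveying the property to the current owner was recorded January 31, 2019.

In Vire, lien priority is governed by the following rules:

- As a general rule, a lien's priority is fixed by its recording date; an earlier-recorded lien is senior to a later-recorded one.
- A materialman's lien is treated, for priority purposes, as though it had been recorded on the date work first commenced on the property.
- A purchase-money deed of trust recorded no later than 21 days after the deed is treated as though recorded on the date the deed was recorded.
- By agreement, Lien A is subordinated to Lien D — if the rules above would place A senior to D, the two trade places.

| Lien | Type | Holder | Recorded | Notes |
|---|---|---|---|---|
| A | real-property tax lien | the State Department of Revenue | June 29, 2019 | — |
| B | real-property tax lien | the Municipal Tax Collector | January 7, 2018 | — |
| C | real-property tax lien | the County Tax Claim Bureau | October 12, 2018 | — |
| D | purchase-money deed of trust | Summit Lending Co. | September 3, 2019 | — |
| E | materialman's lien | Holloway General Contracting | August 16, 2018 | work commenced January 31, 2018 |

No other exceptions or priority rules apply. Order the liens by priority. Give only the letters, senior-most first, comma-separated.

B, E, C, D, A

First, effective dates: D missed the 21-day window (215 days after the deed), so its recording date stands; E's effective date is January 31, 2018, when work began.
By effective date, earliest first: B (January 7, 2018), E (January 31, 2018), C (October 12, 2018), A (June 29, 2019), D (September 3, 2019).
A is senior to D before the subordination, so the two trade places.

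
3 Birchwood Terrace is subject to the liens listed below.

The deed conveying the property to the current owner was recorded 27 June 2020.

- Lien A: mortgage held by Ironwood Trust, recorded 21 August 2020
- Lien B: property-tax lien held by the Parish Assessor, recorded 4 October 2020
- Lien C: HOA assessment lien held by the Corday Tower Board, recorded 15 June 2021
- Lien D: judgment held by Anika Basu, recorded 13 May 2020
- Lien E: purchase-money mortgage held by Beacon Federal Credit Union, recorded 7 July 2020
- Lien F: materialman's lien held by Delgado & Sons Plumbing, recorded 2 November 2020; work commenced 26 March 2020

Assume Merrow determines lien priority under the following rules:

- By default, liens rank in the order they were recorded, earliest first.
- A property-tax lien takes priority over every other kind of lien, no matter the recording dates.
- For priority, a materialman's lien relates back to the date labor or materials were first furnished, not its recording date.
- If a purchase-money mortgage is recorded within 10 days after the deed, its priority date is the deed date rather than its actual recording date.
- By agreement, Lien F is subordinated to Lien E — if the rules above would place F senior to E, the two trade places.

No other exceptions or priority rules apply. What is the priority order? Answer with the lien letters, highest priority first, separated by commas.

Adjusting effective dates: E was recorded within the 10-day window, so its effective date is the deed date 27 June 2020; F is treated as recorded 26 March 2020, the work-commencement date.
B is a property-tax lien and takes priority over every other lien.
Remaining liens by effective date: F (26 March 2020), D (13 May 2020), E (27 June 2020), A (21 August 2020), C (15 June 2021).
F is senior to E before the subordination, so the two trade places.

B, E, D, F, A, C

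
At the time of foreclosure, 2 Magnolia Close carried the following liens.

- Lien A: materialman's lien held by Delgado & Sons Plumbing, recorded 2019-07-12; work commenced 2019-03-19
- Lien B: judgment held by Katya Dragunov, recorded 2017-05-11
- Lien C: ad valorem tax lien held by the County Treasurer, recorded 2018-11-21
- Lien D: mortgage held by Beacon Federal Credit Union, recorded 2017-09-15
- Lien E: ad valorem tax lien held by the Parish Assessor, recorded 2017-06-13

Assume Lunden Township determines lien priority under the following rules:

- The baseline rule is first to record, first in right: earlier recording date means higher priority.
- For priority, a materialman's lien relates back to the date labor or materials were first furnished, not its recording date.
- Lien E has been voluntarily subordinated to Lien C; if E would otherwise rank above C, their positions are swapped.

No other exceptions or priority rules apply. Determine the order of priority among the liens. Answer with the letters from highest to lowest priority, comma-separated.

Effective dates after the stated exceptions: A relates back to 2019-03-19 (work commenced).
By effective date, earliest first: B (2017-05-11), E (2017-06-13), D (2017-09-15), C (2018-11-21), A (2019-03-19).
Because E would otherwise rank above C, the subordination swaps them.

B, C, D, E, A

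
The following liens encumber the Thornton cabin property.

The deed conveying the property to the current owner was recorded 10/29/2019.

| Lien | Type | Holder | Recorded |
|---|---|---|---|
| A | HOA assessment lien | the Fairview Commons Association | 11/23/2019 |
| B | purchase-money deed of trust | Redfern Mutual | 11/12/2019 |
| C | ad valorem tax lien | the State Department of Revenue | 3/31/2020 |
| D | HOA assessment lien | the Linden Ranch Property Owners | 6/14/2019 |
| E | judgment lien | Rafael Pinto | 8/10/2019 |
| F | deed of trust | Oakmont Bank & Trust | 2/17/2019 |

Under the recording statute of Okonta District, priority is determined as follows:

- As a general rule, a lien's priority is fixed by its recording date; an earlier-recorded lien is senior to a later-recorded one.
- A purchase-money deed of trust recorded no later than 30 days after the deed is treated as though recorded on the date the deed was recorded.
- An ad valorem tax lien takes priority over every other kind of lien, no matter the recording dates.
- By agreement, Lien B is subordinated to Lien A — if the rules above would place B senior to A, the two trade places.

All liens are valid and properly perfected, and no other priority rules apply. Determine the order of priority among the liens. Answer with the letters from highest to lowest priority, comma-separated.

C, F, D, E, A, B

Effective dates: B's effective date is the deed date, 10/29/2019.
C is an ad valorem tax lien and takes priority over every other lien.
The other liens, earliest effective date first: F (2/17/2019), D (6/14/2019), E (8/10/2019), B (10/29/2019), A (11/23/2019).
B would otherwise be senior to A, so under the subordination agreement B and A exchange positions.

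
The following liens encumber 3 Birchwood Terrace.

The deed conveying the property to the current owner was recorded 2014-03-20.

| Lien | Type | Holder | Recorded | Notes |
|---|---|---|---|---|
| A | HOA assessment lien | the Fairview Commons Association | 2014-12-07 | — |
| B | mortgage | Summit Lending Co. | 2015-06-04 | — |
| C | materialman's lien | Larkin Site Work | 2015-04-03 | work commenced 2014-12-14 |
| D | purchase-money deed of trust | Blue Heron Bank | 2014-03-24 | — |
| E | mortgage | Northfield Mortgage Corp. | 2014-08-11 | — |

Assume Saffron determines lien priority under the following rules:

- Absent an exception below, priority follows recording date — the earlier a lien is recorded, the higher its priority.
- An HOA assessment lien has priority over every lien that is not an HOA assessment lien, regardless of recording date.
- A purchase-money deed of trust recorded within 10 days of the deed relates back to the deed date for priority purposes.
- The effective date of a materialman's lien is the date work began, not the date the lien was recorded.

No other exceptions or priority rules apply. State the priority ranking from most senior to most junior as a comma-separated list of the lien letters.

Adjusting effective dates: C's effective date is 2014-12-14, when work began; D's effective date is the deed date, 2014-03-20.
A, as an HOA assessment lien, has superpriority and ranks first.
Among the remaining liens, by effective date: D (2014-03-20), E (2014-08-11), C (2014-12-14), B (2015-06-04).

A, D, E, C, B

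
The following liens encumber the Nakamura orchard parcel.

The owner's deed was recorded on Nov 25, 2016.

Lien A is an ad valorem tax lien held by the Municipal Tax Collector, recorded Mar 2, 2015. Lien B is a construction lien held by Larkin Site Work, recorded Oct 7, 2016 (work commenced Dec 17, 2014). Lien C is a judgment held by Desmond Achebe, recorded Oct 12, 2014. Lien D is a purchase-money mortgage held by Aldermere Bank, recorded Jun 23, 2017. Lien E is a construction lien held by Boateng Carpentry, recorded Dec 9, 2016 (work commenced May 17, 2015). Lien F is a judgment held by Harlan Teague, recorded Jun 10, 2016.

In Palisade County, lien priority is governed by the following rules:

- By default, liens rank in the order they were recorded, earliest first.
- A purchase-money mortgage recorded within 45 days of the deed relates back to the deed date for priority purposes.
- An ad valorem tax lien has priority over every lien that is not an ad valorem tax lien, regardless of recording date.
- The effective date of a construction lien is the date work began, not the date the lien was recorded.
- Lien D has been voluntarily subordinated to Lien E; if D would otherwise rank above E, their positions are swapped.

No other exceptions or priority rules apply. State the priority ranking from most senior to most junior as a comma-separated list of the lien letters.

Effective dates: B's effective date is Dec 17, 2014, when work began; D missed the 45-day window (210 days after the deed), so its recording date stands; E's effective date is May 17, 2015, when work began.
As an ad valorem tax lien, A is senior to every other lien.
Remaining liens by effective date: C (Oct 12, 2014), B (Dec 17, 2014), E (May 17, 2015), F (Jun 10, 2016), D (Jun 23, 2017).
D already ranks below E; the subordination has no effect.

A, C, B, E, F, D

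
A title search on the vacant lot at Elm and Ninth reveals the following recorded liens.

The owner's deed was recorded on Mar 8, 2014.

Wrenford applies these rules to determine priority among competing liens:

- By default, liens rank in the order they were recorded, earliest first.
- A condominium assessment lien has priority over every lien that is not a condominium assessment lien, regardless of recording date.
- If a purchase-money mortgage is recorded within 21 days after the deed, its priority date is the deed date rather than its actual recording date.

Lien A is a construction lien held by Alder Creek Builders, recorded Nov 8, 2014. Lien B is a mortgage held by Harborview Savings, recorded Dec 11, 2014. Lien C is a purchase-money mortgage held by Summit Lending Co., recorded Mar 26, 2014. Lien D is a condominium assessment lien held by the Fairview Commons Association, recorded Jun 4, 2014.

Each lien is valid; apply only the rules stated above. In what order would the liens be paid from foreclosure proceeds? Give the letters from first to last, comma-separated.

Effective dates after the stated exceptions: C relates back to the deed date Mar 8, 2014.
D is a condominium assessment lien, so it outranks all other liens regardless of date.
Among the remaining liens, by effective date: C (Mar 8, 2014), A (Nov 8, 2014), B (Dec 11, 2014).

D, C, A, B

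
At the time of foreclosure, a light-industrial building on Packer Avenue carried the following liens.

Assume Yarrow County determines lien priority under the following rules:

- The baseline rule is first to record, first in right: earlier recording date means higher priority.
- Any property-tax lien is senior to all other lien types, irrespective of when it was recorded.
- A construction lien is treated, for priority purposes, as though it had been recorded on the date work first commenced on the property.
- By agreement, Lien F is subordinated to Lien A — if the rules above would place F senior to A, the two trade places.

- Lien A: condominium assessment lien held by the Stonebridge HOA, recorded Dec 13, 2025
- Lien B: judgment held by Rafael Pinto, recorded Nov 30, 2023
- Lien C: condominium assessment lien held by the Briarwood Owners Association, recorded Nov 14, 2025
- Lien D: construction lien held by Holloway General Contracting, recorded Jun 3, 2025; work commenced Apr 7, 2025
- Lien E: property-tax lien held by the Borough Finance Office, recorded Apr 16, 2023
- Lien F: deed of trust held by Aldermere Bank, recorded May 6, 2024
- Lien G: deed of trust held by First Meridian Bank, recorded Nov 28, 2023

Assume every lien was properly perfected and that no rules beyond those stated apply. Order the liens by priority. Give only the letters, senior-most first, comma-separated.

E, G, B, A, D, C, F

First, effective dates: D is treated as recorded Apr 7, 2025, the work-commencement date.
E, as a property-tax lien, has superpriority and ranks first.
The other liens, earliest effective date first: G (Nov 28, 2023), B (Nov 30, 2023), F (May 6, 2024), D (Apr 7, 2025), C (Nov 14, 2025), A (Dec 13, 2025).
The subordination applies — F was senior to A — so F and A swap.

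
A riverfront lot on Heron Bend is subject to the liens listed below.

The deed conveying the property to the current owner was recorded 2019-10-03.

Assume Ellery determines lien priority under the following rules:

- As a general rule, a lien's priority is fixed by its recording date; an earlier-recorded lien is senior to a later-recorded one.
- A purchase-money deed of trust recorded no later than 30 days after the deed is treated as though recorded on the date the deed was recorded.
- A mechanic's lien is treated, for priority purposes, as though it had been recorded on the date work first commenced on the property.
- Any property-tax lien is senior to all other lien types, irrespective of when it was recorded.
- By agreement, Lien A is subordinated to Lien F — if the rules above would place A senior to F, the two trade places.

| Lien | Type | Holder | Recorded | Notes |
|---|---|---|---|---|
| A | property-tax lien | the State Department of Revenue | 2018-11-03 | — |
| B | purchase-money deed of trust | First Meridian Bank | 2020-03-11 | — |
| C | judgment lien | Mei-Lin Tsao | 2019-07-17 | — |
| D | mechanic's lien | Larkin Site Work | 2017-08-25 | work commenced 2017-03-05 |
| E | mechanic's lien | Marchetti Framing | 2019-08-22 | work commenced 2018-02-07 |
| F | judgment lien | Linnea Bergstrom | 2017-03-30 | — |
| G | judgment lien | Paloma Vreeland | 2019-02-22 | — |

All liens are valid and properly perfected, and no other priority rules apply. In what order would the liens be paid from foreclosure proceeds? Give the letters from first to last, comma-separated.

F, D, A, E, G, C, B

Effective dates after the stated exceptions: B was recorded 160 days after the deed — beyond 30 days — so no relation-back applies; D's effective date is 2017-03-05, when work began; E's effective date is 2018-02-07, when work began.
A is a property-tax lien, so it outranks all other liens regardless of date.
Ordering the rest by effective date: D (2017-03-05), F (2017-03-30), E (2018-02-07), G (2019-02-22), C (2019-07-17), B (2020-03-11).
A is senior to F before the subordination, so the two trade places.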